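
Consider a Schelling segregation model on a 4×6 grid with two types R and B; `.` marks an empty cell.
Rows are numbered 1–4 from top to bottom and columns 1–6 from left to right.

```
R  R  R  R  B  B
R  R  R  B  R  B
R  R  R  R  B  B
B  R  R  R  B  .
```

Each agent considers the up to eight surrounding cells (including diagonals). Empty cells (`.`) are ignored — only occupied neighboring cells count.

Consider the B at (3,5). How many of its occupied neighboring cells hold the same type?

Occupied neighbors of (3,5): (2,4)=B, (2,5)=R, (2,6)=B, (3,4)=R, (3,6)=B, (4,4)=R, (4,5)=B.
Same type (B): 4 of 7.

4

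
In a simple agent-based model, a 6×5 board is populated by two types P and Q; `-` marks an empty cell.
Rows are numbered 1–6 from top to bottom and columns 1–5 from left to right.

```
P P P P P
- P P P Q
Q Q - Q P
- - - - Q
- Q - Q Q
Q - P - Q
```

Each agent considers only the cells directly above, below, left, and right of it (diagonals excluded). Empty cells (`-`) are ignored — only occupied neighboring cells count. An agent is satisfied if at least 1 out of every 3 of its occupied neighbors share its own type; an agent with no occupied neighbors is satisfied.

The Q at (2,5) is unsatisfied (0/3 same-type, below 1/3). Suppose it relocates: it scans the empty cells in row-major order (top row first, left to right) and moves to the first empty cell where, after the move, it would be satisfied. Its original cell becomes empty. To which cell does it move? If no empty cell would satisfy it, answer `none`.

Vacating (2,5). Empty cells in order:
  (2,1): 1/3 same-type → satisfied — stop here.

(2,1)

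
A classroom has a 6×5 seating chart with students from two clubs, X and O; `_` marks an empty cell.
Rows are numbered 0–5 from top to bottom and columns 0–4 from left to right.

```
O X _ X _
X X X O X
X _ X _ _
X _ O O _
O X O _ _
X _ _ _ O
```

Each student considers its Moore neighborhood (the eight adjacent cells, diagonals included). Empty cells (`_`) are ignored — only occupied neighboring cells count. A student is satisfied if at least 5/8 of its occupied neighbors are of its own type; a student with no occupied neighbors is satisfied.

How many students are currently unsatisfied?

8

Row 0: (0,0)O 0/3 not · (0,1)X 3/4 satisfied · (0,3)X 2/3 satisfied
Row 1: (1,0)X 3/4 satisfied · (1,1)X 5/6 satisfied · (1,2)X 4/5 satisfied · (1,3)O 0/4 not · (1,4)X 1/2 not
Row 2: (2,0)X 3/3 satisfied · (2,2)X 2/5 not
Row 3: (3,0)X 2/3 satisfied · (3,2)O 2/4 not · (3,3)O 2/3 satisfied
Row 4: (4,0)O 0/3 not · (4,1)X 2/5 not · (4,2)O 2/3 satisfied
Row 5: (5,0)X 1/2 not · (5,4)O 0/0 satisfied
Unsatisfied: (0,0), (1,3), (1,4), (2,2), (3,2), (4,0), (4,1), (5,0) — 8 in total.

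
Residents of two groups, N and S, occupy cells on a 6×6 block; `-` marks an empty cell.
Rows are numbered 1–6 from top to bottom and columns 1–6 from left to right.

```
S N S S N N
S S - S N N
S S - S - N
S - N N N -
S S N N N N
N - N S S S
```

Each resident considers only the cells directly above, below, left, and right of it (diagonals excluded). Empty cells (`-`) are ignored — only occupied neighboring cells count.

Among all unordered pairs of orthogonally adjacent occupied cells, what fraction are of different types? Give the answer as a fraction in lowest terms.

Scan each occupied cell's neighbors to the right and below so each pair is counted once.
Row 1: S(1,1)–N(1,2)≠ S(1,1)–S(2,1)= N(1,2)–S(1,3)≠ N(1,2)–S(2,2)≠ S(1,3)–S(1,4)= S(1,4)–N(1,5)≠ S(1,4)–S(2,4)= N(1,5)–N(1,6)= N(1,5)–N(2,5)= N(1,6)–N(2,6)=  → 4/10 unlike.
Row 2: S(2,1)–S(2,2)= S(2,1)–S(3,1)= S(2,2)–S(3,2)= S(2,4)–N(2,5)≠ S(2,4)–S(3,4)= N(2,5)–N(2,6)= N(2,6)–N(3,6)=  → 1/7 unlike.
Row 3: S(3,1)–S(3,2)= S(3,1)–S(4,1)= S(3,4)–N(4,4)≠  → 1/3 unlike.
Row 4: S(4,1)–S(5,1)= N(4,3)–N(4,4)= N(4,3)–N(5,3)= N(4,4)–N(4,5)= N(4,4)–N(5,4)= N(4,5)–N(5,5)=  → 0/6 unlike.
Row 5: S(5,1)–S(5,2)= S(5,1)–N(6,1)≠ S(5,2)–N(5,3)≠ N(5,3)–N(5,4)= N(5,3)–N(6,3)= N(5,4)–N(5,5)= N(5,4)–S(6,4)≠ N(5,5)–N(5,6)= N(5,5)–S(6,5)≠ N(5,6)–S(6,6)≠  → 5/10 unlike.
Row 6: N(6,3)–S(6,4)≠ S(6,4)–S(6,5)= S(6,5)–S(6,6)=  → 1/3 unlike.
Total adjacent occupied pairs: 39; unlike-type pairs: 12.
12/39 reduces to 4/13.

4/13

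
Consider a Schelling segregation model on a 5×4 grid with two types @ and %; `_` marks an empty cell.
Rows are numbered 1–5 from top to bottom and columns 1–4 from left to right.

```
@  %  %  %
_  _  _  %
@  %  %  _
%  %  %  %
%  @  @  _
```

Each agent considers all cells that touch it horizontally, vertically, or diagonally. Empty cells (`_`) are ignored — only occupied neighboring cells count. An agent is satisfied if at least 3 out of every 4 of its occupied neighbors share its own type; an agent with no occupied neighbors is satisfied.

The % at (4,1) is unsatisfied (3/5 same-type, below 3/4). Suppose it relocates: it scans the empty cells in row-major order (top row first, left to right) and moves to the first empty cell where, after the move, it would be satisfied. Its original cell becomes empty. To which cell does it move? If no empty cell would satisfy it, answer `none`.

(2,3)

Vacating (4,1). Empty cells in order:
  (2,1): 2/4 same-type → still unsatisfied.
  (2,2): 4/6 same-type → still unsatisfied.
  (2,3): 6/6 same-type → satisfied — stop here.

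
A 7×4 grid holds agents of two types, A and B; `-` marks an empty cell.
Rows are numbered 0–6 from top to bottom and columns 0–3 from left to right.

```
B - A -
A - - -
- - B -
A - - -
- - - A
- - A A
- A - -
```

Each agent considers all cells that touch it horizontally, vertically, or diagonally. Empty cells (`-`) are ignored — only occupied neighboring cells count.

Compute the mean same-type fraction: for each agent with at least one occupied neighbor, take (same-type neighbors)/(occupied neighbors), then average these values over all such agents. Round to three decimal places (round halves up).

(0,0)B 0/1
(0,2)A — no occupied neighbors
(1,0)A 0/1
(2,2)B — no occupied neighbors
(3,0)A — no occupied neighbors
(4,3)A 2/2
(5,2)A 3/3
(5,3)A 2/2
(6,1)A 1/1
Sum over 6 agents: 0/1 + 0/1 + 2/2 + 3/3 + 2/2 + 1/1 = 4; mean = 4 ÷ 6 = 2/3 = 0.666666… → 0.667.

0.667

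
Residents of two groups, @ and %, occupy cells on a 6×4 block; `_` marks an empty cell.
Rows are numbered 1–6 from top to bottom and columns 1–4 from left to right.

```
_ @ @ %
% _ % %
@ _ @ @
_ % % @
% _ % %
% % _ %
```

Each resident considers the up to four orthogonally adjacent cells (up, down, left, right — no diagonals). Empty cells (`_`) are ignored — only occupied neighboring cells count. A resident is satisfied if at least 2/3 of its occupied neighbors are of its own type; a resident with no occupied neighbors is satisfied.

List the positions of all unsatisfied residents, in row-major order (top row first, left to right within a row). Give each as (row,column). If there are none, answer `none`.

(1,3), (1,4), (2,1), (2,3), (3,1), (3,3), (4,3), (4,4)

Row 1: (1,2)@ 1/1 ✓ · (1,3)@ 1/3 ✗ · (1,4)% 1/2 ✗
Row 2: (2,1)% 0/1 ✗ · (2,3)% 1/3 ✗ · (2,4)% 2/3 ✓
Row 3: (3,1)@ 0/1 ✗ · (3,3)@ 1/3 ✗ · (3,4)@ 2/3 ✓
Row 4: (4,2)% 1/1 ✓ · (4,3)% 2/4 ✗ · (4,4)@ 1/3 ✗
Row 5: (5,1)% 1/1 ✓ · (5,3)% 2/2 ✓ · (5,4)% 2/3 ✓
Row 6: (6,1)% 2/2 ✓ · (6,2)% 1/1 ✓ · (6,4)% 1/1 ✓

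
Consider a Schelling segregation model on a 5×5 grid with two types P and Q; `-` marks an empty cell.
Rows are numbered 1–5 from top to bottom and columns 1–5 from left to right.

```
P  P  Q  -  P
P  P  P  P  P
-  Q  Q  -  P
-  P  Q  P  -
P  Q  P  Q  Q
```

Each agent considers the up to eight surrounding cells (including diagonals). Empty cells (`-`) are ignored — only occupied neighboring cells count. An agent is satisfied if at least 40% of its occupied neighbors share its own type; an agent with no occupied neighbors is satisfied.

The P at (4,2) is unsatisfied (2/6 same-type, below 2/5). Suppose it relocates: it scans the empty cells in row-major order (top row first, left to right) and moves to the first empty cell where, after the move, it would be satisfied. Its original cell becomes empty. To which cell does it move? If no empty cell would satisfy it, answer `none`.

(1,4)

Vacating (4,2). Empty cells in order:
  (1,4): 4/5 same-type → satisfied — stop here.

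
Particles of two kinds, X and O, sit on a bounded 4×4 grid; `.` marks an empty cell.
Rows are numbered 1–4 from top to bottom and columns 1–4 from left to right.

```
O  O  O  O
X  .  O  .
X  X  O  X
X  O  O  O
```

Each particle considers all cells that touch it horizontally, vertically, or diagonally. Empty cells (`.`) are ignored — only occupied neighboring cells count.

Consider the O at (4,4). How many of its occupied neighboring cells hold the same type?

Occupied neighbors of (4,4): (3,3)=O, (3,4)=X, (4,3)=O.
Same type (O): 2 of 3.

2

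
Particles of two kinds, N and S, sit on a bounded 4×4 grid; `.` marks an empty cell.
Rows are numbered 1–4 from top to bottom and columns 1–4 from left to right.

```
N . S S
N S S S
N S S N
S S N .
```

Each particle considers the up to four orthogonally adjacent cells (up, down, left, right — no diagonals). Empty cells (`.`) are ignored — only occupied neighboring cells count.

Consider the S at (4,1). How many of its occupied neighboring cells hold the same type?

1

Occupied neighbors of (4,1): (3,1)=N, (4,2)=S.
Same type (S): 1 of 2.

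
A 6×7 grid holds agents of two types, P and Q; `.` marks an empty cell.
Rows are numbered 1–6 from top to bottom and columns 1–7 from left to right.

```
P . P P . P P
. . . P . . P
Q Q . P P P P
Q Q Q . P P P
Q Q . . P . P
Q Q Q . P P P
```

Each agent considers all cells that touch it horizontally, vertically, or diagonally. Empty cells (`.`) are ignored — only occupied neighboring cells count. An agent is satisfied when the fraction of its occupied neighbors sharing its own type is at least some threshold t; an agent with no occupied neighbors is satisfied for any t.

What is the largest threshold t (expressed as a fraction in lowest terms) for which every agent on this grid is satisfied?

Row 1: (1,1)P — no occupied neighbors · (1,3)P 2/2 · (1,4)P 2/2 · (1,6)P 2/2 · (1,7)P 2/2
Row 2: (2,4)P 4/4 · (2,7)P 4/4
Row 3: (3,1)Q 3/3 · (3,2)Q 4/4 · (3,4)P 3/4 · (3,5)P 5/5 · (3,6)P 6/6 · (3,7)P 4/4
Row 4: (4,1)Q 5/5 · (4,2)Q 6/6 · (4,3)Q 3/4 · (4,5)P 5/5 · (4,6)P 7/7 · (4,7)P 4/4
Row 5: (5,1)Q 5/5 · (5,2)Q 7/7 · (5,5)P 4/4 · (5,7)P 4/4
Row 6: (6,1)Q 3/3 · (6,2)Q 4/4 · (6,3)Q 2/2 · (6,5)P 2/2 · (6,6)P 4/4 · (6,7)P 2/2
The smallest same-type fraction is 3/4 at (3,4), which reduces to 3/4. Any threshold above that leaves this agent unsatisfied.

3/4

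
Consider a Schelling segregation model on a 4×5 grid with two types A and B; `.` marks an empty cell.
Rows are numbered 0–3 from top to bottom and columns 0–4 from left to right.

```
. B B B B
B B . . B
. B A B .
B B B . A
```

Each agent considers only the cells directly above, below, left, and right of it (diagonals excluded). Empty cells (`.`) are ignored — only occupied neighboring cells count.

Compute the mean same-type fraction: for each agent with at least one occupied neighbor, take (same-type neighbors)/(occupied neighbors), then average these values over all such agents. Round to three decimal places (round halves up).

Row 0: (0,1)B 2/2 · (0,2)B 2/2 · (0,3)B 2/2 · (0,4)B 2/2
Row 1: (1,0)B 1/1 · (1,1)B 3/3 · (1,4)B 1/1
Row 2: (2,1)B 2/3 · (2,2)A 0/3 · (2,3)B 0/1
Row 3: (3,0)B 1/1 · (3,1)B 3/3 · (3,2)B 1/2 · (3,4)A — no occupied neighbors
Sum over 13 agents: 2/2 + 2/2 + 2/2 + 2/2 + 1/1 + 3/3 + 1/1 + 2/3 + 0/3 + 0/1 + 1/1 + 3/3 + 1/2 = 61/6; mean = 61/6 ÷ 13 = 61/78 = 0.782051… → 0.782.

0.782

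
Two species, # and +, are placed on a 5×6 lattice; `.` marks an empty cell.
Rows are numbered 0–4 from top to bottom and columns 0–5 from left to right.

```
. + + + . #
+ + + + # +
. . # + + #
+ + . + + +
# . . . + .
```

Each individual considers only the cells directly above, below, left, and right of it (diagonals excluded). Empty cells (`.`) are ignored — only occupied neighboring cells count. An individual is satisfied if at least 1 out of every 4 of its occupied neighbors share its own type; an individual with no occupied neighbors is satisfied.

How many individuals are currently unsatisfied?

Row 0: (0,1)+ 2/2 satisfied · (0,2)+ 3/3 satisfied · (0,3)+ 2/2 satisfied · (0,5)# 0/1 not
Row 1: (1,0)+ 1/1 satisfied · (1,1)+ 3/3 satisfied · (1,2)+ 3/4 satisfied · (1,3)+ 3/4 satisfied · (1,4)# 0/3 not · (1,5)+ 0/3 not
Row 2: (2,2)# 0/2 not · (2,3)+ 3/4 satisfied · (2,4)+ 2/4 satisfied · (2,5)# 0/3 not
Row 3: (3,0)+ 1/2 satisfied · (3,1)+ 1/1 satisfied · (3,3)+ 2/2 satisfied · (3,4)+ 4/4 satisfied · (3,5)+ 1/2 satisfied
Row 4: (4,0)# 0/1 not · (4,4)+ 1/1 satisfied
Unsatisfied: (0,5), (1,4), (1,5), (2,2), (2,5), (4,0) — 6 in total.

6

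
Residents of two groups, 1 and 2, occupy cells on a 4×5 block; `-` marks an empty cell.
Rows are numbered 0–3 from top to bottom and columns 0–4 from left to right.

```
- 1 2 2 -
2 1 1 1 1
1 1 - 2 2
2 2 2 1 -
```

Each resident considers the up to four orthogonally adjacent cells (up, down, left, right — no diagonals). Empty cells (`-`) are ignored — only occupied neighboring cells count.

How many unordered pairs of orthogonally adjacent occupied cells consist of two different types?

11

Scan each occupied cell's neighbors to the right and below so each pair is counted once.
From row 0: 3 unlike of 5 pairs (running 3/5).
From row 1: 4 unlike of 8 pairs (running 7/13).
From row 2: 3 unlike of 5 pairs (running 10/18).
From row 3: 1 unlike of 3 pairs (running 11/21).
Total adjacent occupied pairs: 21; unlike-type pairs: 11.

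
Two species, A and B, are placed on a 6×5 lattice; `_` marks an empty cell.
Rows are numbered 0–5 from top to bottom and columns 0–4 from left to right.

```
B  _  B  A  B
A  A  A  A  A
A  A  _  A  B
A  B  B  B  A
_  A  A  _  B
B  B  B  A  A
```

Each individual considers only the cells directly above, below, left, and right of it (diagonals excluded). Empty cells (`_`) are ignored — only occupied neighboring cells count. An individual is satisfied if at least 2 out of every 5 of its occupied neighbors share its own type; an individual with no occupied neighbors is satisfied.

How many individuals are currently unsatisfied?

(0,0)B 0/1 not
(0,2)B 0/2 not
(0,3)A 1/3 not
(0,4)B 0/2 not
(1,0)A 2/3 satisfied
(1,1)A 3/3 satisfied
(1,2)A 2/3 satisfied
(1,3)A 4/4 satisfied
(1,4)A 1/3 not
(2,0)A 3/3 satisfied
(2,1)A 2/3 satisfied
(2,3)A 1/3 not
(2,4)B 0/3 not
(3,0)A 1/2 satisfied
(3,1)B 1/4 not
(3,2)B 2/3 satisfied
(3,3)B 1/3 not
(3,4)A 0/3 not
(4,1)A 1/3 not
(4,2)A 1/3 not
(4,4)B 0/2 not
(5,0)B 1/1 satisfied
(5,1)B 2/3 satisfied
(5,2)B 1/3 not
(5,3)A 1/2 satisfied
(5,4)A 1/2 satisfied
Unsatisfied: (0,0), (0,2), (0,3), (0,4), (1,4), (2,3), (2,4), (3,1), (3,3), (3,4), (4,1), (4,2), (4,4), (5,2) — 14 in total.

14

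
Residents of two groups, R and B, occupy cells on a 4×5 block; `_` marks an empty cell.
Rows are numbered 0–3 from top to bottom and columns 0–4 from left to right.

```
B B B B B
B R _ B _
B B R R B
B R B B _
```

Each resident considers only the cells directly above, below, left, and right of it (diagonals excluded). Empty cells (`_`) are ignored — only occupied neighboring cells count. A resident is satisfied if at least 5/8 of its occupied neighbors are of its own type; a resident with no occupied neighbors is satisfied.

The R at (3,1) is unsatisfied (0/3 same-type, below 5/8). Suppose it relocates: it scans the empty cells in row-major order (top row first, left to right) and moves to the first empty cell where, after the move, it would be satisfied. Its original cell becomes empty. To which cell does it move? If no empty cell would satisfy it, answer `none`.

none

Vacating (3,1). Empty cells in order:
  (1,2): 2/4 same-type → still unsatisfied.
  (1,4): 0/3 same-type → still unsatisfied.
  (3,4): 0/2 same-type → still unsatisfied.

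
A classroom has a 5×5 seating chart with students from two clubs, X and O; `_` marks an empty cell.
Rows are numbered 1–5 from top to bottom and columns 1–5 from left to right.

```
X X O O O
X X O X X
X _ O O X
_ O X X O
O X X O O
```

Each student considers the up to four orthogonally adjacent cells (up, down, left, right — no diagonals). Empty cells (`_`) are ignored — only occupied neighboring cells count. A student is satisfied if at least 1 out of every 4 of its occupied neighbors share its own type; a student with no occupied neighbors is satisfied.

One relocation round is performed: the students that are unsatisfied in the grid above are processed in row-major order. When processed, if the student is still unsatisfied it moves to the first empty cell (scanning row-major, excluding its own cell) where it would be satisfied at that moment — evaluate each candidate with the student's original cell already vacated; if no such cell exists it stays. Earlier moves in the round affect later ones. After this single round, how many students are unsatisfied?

Initially unsatisfied (in order): (4,2), (5,1).
  (4,2) → (3,2).
  (5,1) → (4,2).
Resulting grid:
X X O O O
X X O X X
X O O O X
_ O X X O
_ X X O O
All satisfied now.

0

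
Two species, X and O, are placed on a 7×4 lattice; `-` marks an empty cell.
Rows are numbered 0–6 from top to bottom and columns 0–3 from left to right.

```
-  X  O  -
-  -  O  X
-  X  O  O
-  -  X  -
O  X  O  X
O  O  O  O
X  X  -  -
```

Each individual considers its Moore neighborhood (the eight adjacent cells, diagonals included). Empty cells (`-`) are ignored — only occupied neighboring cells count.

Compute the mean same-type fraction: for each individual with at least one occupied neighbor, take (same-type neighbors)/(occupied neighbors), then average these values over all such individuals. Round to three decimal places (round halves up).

(0,1)X 0/2
(0,2)O 1/3
(1,2)O 3/6
(1,3)X 0/4
(2,1)X 1/3
(2,2)O 2/5
(2,3)O 2/4
(3,2)X 3/6
(4,0)O 2/3
(4,1)X 1/6
(4,2)O 3/6
(4,3)X 1/4
(5,0)O 2/5
(5,1)O 4/7
(5,2)O 3/6
(5,3)O 2/3
(6,0)X 1/3
(6,1)X 1/4
Sum over 18 individuals: 0/2 + 1/3 + 3/6 + 0/4 + 1/3 + 2/5 + 2/4 + 3/6 + 2/3 + 1/6 + 3/6 + 1/4 + 2/5 + 4/7 + 3/6 + 2/3 + 1/3 + 1/4 = 481/70; mean = 481/70 ÷ 18 = 481/1260 = 0.381746… → 0.382.

0.382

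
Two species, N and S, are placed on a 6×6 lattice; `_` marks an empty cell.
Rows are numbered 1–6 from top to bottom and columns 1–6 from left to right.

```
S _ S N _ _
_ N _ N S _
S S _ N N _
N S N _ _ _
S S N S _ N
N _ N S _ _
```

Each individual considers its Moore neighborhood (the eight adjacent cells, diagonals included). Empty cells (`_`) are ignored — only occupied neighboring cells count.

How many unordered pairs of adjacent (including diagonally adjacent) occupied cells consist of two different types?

28

Scan each occupied cell's neighbors to the right and below (and the two forward diagonals) so each pair is counted once.
From row 1: 5 unlike of 6 pairs (running 5/6).
From row 2: 5 unlike of 7 pairs (running 10/13).
From row 3: 3 unlike of 8 pairs (running 13/21).
From row 4: 7 unlike of 10 pairs (running 20/31).
From row 5: 7 unlike of 10 pairs (running 27/41).
From row 6: 1 unlike of 1 pairs (running 28/42).
Total adjacent occupied pairs: 42; unlike-type pairs: 28.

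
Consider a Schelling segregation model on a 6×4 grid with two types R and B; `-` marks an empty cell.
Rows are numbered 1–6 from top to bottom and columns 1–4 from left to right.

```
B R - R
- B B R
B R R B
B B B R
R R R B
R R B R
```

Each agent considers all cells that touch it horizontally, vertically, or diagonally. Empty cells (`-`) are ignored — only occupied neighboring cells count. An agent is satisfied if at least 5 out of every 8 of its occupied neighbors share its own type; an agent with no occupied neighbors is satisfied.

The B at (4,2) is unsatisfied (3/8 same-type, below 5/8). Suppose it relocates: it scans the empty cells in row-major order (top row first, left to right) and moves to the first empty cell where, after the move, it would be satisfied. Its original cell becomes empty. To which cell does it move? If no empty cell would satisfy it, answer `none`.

Vacating (4,2). Empty cells in order:
  (1,3): 2/5 same-type → still unsatisfied.
  (2,1): 3/5 same-type → still unsatisfied.

none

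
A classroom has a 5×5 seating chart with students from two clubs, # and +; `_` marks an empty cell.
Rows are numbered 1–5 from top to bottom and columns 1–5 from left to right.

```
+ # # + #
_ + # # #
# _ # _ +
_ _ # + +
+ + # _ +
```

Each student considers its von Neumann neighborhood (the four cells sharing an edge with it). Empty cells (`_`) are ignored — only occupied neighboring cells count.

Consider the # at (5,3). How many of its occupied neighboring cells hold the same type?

Occupied neighbors of (5,3): (4,3)=#, (5,2)=+.
Same type (#): 1 of 2.

1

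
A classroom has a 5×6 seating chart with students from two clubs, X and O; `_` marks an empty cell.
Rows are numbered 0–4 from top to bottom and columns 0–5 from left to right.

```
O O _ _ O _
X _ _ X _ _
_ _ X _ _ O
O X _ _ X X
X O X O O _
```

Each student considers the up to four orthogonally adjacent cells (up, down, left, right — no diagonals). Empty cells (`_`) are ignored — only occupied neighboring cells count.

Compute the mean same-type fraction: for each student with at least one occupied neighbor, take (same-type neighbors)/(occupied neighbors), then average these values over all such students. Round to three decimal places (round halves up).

0.269

Row 0: (0,0)O 1/2 · (0,1)O 1/1 · (0,4)O — no occupied neighbors
Row 1: (1,0)X 0/1 · (1,3)X — no occupied neighbors
Row 2: (2,2)X — no occupied neighbors · (2,5)O 0/1
Row 3: (3,0)O 0/2 · (3,1)X 0/2 · (3,4)X 1/2 · (3,5)X 1/2
Row 4: (4,0)X 0/2 · (4,1)O 0/3 · (4,2)X 0/2 · (4,3)O 1/2 · (4,4)O 1/2
Sum over 13 students: 1/2 + 1/1 + 0/1 + 0/1 + 0/2 + 0/2 + 1/2 + 1/2 + 0/2 + 0/3 + 0/2 + 1/2 + 1/2 = 7/2; mean = 7/2 ÷ 13 = 7/26 = 0.269230… → 0.269.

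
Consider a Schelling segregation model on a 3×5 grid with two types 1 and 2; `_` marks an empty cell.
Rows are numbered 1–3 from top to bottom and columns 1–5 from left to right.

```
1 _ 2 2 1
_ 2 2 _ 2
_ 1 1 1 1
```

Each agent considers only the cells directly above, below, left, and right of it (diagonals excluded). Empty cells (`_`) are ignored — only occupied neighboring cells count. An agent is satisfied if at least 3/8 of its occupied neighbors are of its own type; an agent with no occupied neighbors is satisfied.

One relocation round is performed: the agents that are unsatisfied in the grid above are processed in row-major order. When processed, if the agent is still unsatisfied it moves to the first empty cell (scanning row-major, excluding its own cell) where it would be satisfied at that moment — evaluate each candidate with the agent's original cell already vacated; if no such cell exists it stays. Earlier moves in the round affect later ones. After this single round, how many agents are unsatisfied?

Initially unsatisfied (in order): (1,5), (2,5).
  (1,5) → (2,1).
  (2,5) → (1,2).
Resulting grid:
1 2 2 2 _
1 2 2 _ _
_ 1 1 1 1
All satisfied now.

0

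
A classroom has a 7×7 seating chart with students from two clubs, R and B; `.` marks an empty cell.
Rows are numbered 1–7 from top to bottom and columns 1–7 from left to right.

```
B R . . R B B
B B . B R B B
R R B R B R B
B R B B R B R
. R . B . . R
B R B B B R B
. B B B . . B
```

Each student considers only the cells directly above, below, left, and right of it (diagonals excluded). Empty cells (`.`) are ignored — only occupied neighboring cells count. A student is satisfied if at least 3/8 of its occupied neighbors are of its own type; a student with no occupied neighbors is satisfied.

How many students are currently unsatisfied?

18

Row 1: (1,1)B 1/2 ok · (1,2)R 0/2 unhappy · (1,5)R 1/2 ok · (1,6)B 2/3 ok · (1,7)B 2/2 ok
Row 2: (2,1)B 2/3 ok · (2,2)B 1/3 unhappy · (2,4)B 0/2 unhappy · (2,5)R 1/4 unhappy · (2,6)B 2/4 ok · (2,7)B 3/3 ok
Row 3: (3,1)R 1/3 unhappy · (3,2)R 2/4 ok · (3,3)B 1/3 unhappy · (3,4)R 0/4 unhappy · (3,5)B 0/4 unhappy · (3,6)R 0/4 unhappy · (3,7)B 1/3 unhappy
Row 4: (4,1)B 0/2 unhappy · (4,2)R 2/4 ok · (4,3)B 2/3 ok · (4,4)B 2/4 ok · (4,5)R 0/3 unhappy · (4,6)B 0/3 unhappy · (4,7)R 1/3 unhappy
Row 5: (5,2)R 2/2 ok · (5,4)B 2/2 ok · (5,7)R 1/2 ok
Row 6: (6,1)B 0/1 unhappy · (6,2)R 1/4 unhappy · (6,3)B 2/3 ok · (6,4)B 4/4 ok · (6,5)B 1/2 ok · (6,6)R 0/2 unhappy · (6,7)B 1/3 unhappy
Row 7: (7,2)B 1/2 ok · (7,3)B 3/3 ok · (7,4)B 2/2 ok · (7,7)B 1/1 ok
Unsatisfied: (1,2), (2,2), (2,4), (2,5), (3,1), (3,3), (3,4), (3,5), (3,6), (3,7), (4,1), (4,5), (4,6), (4,7), (6,1), (6,2), (6,6), (6,7) — 18 in total.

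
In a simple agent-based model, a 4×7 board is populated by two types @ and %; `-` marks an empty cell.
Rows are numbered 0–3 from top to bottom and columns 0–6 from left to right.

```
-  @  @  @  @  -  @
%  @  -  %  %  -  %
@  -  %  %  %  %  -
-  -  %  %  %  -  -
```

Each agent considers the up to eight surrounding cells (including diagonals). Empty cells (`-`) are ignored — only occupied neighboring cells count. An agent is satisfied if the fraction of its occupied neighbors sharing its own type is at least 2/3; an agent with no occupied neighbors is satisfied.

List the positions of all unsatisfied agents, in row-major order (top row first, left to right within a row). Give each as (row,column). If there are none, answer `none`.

(0,3), (0,4), (0,6), (1,0), (1,1), (1,3), (1,6), (2,0)

Row 0: (0,1)@ 2/3 satisfied · (0,2)@ 3/4 satisfied · (0,3)@ 2/4 not · (0,4)@ 1/3 not · (0,6)@ 0/1 not
Row 1: (1,0)% 0/3 not · (1,1)@ 3/5 not · (1,3)% 4/7 not · (1,4)% 4/6 satisfied · (1,6)% 1/2 not
Row 2: (2,0)@ 1/2 not · (2,2)% 4/5 satisfied · (2,3)% 7/7 satisfied · (2,4)% 6/6 satisfied · (2,5)% 4/4 satisfied
Row 3: (3,2)% 3/3 satisfied · (3,3)% 5/5 satisfied · (3,4)% 4/4 satisfied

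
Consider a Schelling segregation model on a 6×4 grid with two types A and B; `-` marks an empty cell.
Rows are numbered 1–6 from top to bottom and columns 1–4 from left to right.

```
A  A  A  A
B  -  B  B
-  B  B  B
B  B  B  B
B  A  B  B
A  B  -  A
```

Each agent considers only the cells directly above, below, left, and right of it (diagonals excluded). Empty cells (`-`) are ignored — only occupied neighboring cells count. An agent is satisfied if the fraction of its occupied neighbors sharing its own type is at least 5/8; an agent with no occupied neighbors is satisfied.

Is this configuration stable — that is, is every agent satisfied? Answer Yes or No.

(1,1)A 1/2 not
(1,2)A 2/2 satisfied
(1,3)A 2/3 satisfied
(1,4)A 1/2 not
(2,1)B 0/1 not
(2,3)B 2/3 satisfied
(2,4)B 2/3 satisfied
(3,2)B 2/2 satisfied
(3,3)B 4/4 satisfied
(3,4)B 3/3 satisfied
(4,1)B 2/2 satisfied
(4,2)B 3/4 satisfied
(4,3)B 4/4 satisfied
(4,4)B 3/3 satisfied
(5,1)B 1/3 not
(5,2)A 0/4 not
(5,3)B 2/3 satisfied
(5,4)B 2/3 satisfied
(6,1)A 0/2 not
(6,2)B 0/2 not
(6,4)A 0/1 not
For instance (1,1) has only 1/2 same-type neighbors, below 5/8.

No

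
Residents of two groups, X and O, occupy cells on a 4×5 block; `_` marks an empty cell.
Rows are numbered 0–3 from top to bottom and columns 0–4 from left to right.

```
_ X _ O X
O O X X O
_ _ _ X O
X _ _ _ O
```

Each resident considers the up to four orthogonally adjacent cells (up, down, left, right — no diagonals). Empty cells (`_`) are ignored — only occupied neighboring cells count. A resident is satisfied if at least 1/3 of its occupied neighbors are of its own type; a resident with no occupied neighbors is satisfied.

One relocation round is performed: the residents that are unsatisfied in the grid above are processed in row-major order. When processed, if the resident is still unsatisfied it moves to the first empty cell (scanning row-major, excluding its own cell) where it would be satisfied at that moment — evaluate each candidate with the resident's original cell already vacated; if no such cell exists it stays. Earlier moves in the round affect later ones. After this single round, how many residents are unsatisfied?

0

Initially unsatisfied (in order): (0,1), (0,3), (0,4).
  (0,1) → (0,2).
  (0,3) → (0,0).
  (0,4) → (0,1).
Resulting grid:
O X X _ _
O O X X O
_ _ _ X O
X _ _ _ O
All satisfied now.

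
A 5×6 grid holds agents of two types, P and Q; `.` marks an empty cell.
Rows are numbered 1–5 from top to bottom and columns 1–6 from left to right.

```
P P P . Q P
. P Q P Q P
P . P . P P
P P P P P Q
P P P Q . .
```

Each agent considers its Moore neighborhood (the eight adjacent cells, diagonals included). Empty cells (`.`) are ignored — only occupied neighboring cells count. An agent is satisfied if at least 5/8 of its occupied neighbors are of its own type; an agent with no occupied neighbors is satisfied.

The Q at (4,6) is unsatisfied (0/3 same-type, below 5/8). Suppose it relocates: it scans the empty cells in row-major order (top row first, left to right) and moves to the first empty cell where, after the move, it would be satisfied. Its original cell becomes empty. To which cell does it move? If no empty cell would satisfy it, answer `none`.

none

Vacating (4,6). Empty cells in order:
  (1,4): 3/5 same-type → still unsatisfied.
  (2,1): 0/4 same-type → still unsatisfied.
  (3,2): 1/7 same-type → still unsatisfied.
  (3,4): 2/8 same-type → still unsatisfied.
  (5,5): 1/3 same-type → still unsatisfied.
  (5,6): 0/1 same-type → still unsatisfied.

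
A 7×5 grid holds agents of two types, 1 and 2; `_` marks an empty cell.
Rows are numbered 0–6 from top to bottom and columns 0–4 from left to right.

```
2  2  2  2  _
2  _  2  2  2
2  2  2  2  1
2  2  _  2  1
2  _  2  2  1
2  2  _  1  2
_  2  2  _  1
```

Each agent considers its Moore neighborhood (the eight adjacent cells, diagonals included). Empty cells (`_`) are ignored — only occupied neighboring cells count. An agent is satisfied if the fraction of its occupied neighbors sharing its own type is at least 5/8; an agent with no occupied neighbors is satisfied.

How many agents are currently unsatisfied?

8

(0,0)2 2/2 ✓
(0,1)2 4/4 ✓
(0,2)2 4/4 ✓
(0,3)2 4/4 ✓
(1,0)2 4/4 ✓
(1,2)2 7/7 ✓
(1,3)2 6/7 ✓
(1,4)2 3/4 ✓
(2,0)2 4/4 ✓
(2,1)2 6/6 ✓
(2,2)2 6/6 ✓
(2,3)2 5/7 ✓
(2,4)1 1/5 ✗
(3,0)2 4/4 ✓
(3,1)2 6/6 ✓
(3,3)2 4/7 ✗
(3,4)1 2/5 ✗
(4,0)2 4/4 ✓
(4,2)2 4/5 ✓
(4,3)2 3/6 ✗
(4,4)1 2/5 ✗
(5,0)2 3/3 ✓
(5,1)2 5/5 ✓
(5,3)1 2/6 ✗
(5,4)2 1/4 ✗
(6,1)2 3/3 ✓
(6,2)2 2/3 ✓
(6,4)1 1/2 ✗
Unsatisfied: (2,4), (3,3), (3,4), (4,3), (4,4), (5,3), (5,4), (6,4) — 8 in total.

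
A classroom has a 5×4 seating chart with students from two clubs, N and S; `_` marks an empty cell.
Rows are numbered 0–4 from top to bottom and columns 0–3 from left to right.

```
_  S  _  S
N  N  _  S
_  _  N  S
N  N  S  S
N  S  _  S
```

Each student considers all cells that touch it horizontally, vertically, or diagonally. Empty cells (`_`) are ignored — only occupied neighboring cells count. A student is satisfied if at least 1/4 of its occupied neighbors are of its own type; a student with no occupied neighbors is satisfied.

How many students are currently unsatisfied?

1

Row 0: (0,1)S 0/2 ✗ · (0,3)S 1/1 ✓
Row 1: (1,0)N 1/2 ✓ · (1,1)N 2/3 ✓ · (1,3)S 2/3 ✓
Row 2: (2,2)N 2/6 ✓ · (2,3)S 3/4 ✓
Row 3: (3,0)N 2/3 ✓ · (3,1)N 3/5 ✓ · (3,2)S 4/6 ✓ · (3,3)S 3/4 ✓
Row 4: (4,0)N 2/3 ✓ · (4,1)S 1/4 ✓ · (4,3)S 2/2 ✓
Unsatisfied: (0,1) — 1 in total.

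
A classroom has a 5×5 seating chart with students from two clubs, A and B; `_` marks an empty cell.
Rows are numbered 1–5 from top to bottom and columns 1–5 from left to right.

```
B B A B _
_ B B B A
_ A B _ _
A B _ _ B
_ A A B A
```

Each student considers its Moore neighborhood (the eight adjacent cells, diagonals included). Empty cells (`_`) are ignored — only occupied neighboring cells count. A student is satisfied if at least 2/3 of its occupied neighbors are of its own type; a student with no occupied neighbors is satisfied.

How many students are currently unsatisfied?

(1,1)B 2/2 ✓
(1,2)B 3/4 ✓
(1,3)A 0/5 ✗
(1,4)B 2/4 ✗
(2,2)B 4/6 ✓
(2,3)B 5/7 ✓
(2,4)B 3/5 ✗
(2,5)A 0/2 ✗
(3,2)A 1/5 ✗
(3,3)B 4/5 ✓
(4,1)A 2/3 ✓
(4,2)B 1/5 ✗
(4,5)B 1/2 ✗
(5,2)A 2/3 ✓
(5,3)A 1/3 ✗
(5,4)B 1/3 ✗
(5,5)A 0/2 ✗
Unsatisfied: (1,3), (1,4), (2,4), (2,5), (3,2), (4,2), (4,5), (5,3), (5,4), (5,5) — 10 in total.

10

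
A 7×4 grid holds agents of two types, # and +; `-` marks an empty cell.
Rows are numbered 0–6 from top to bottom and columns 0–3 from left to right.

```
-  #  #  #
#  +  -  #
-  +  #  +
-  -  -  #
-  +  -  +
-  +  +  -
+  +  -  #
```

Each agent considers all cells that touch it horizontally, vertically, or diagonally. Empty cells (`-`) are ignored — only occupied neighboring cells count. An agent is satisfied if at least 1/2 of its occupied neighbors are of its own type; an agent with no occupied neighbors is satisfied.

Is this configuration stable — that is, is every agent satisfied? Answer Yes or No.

Row 0: (0,1)# 2/3 ✓ · (0,2)# 3/4 ✓ · (0,3)# 2/2 ✓
Row 1: (1,0)# 1/3 ✗ · (1,1)+ 1/5 ✗ · (1,3)# 3/4 ✓
Row 2: (2,1)+ 1/3 ✗ · (2,2)# 2/5 ✗ · (2,3)+ 0/3 ✗
Row 3: (3,3)# 1/3 ✗
Row 4: (4,1)+ 2/2 ✓ · (4,3)+ 1/2 ✓
Row 5: (5,1)+ 4/4 ✓ · (5,2)+ 4/5 ✓
Row 6: (6,0)+ 2/2 ✓ · (6,1)+ 3/3 ✓ · (6,3)# 0/1 ✗
For instance (1,0) has only 1/3 same-type neighbors, below 1/2.

No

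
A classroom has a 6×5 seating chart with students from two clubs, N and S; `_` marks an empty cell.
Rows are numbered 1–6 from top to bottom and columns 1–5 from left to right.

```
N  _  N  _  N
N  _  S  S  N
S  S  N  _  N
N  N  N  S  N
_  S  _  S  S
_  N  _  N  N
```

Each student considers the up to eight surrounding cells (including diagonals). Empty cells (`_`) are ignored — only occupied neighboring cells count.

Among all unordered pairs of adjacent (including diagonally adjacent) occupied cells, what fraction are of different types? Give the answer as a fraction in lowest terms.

2/3

Scan each occupied cell's neighbors to the right and below (and the two forward diagonals) so each pair is counted once.
Row 1: N(1,1)–N(2,1)= N(1,3)–S(2,3)≠ N(1,3)–S(2,4)≠ N(1,5)–N(2,5)= N(1,5)–S(2,4)≠  → 3/5 unlike.
Row 2: N(2,1)–S(3,1)≠ N(2,1)–S(3,2)≠ S(2,3)–S(2,4)= S(2,3)–N(3,3)≠ S(2,3)–S(3,2)= S(2,4)–N(2,5)≠ S(2,4)–N(3,5)≠ S(2,4)–N(3,3)≠ N(2,5)–N(3,5)=  → 6/9 unlike.
Row 3: S(3,1)–S(3,2)= S(3,1)–N(4,1)≠ S(3,1)–N(4,2)≠ S(3,2)–N(3,3)≠ S(3,2)–N(4,2)≠ S(3,2)–N(4,3)≠ S(3,2)–N(4,1)≠ N(3,3)–N(4,3)= N(3,3)–S(4,4)≠ N(3,3)–N(4,2)= N(3,5)–N(4,5)= N(3,5)–S(4,4)≠  → 8/12 unlike.
Row 4: N(4,1)–N(4,2)= N(4,1)–S(5,2)≠ N(4,2)–N(4,3)= N(4,2)–S(5,2)≠ N(4,3)–S(4,4)≠ N(4,3)–S(5,4)≠ N(4,3)–S(5,2)≠ S(4,4)–N(4,5)≠ S(4,4)–S(5,4)= S(4,4)–S(5,5)= N(4,5)–S(5,5)≠ N(4,5)–S(5,4)≠  → 8/12 unlike.
Row 5: S(5,2)–N(6,2)≠ S(5,4)–S(5,5)= S(5,4)–N(6,4)≠ S(5,4)–N(6,5)≠ S(5,5)–N(6,5)≠ S(5,5)–N(6,4)≠  → 5/6 unlike.
Row 6: N(6,4)–N(6,5)=  → 0/1 unlike.
Total adjacent occupied pairs: 45; unlike-type pairs: 30.
30/45 reduces to 2/3.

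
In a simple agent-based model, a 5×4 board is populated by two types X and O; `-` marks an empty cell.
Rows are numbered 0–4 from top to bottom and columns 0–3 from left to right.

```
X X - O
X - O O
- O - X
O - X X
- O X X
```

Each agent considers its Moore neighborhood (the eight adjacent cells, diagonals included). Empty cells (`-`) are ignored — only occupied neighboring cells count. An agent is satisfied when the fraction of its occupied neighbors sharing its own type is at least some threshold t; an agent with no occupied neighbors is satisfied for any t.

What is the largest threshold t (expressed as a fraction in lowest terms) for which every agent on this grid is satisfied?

(0,0)X 2/2
(0,1)X 2/3
(0,3)O 2/2
(1,0)X 2/3
(1,2)O 3/5
(1,3)O 2/3
(2,1)O 2/4
(2,3)X 2/4
(3,0)O 2/2
(3,2)X 4/6
(3,3)X 4/4
(4,1)O 1/3
(4,2)X 3/4
(4,3)X 3/3
The smallest same-type fraction is 1/3 at (4,1), which reduces to 1/3. Any threshold above that leaves this agent unsatisfied.

1/3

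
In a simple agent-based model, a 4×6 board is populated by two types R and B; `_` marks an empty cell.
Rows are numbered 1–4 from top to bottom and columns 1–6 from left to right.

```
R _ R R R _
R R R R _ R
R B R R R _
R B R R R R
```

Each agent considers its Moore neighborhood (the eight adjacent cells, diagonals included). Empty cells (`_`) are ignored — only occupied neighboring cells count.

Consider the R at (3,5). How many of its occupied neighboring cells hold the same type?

Occupied neighbors of (3,5): (2,4)=R, (2,6)=R, (3,4)=R, (4,4)=R, (4,5)=R, (4,6)=R.
Same type (R): 6 of 6.

6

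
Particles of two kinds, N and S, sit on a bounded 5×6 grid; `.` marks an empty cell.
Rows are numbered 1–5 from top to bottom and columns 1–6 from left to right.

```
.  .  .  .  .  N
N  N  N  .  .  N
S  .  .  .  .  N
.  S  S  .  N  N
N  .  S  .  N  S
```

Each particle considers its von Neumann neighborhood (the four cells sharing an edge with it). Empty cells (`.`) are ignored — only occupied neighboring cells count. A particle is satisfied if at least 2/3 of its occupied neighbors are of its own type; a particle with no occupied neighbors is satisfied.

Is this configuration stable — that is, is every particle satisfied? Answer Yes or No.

No

(1,6)N 1/1 ok
(2,1)N 1/2 unhappy
(2,2)N 2/2 ok
(2,3)N 1/1 ok
(2,6)N 2/2 ok
(3,1)S 0/1 unhappy
(3,6)N 2/2 ok
(4,2)S 1/1 ok
(4,3)S 2/2 ok
(4,5)N 2/2 ok
(4,6)N 2/3 ok
(5,1)N 0/0 ok
(5,3)S 1/1 ok
(5,5)N 1/2 unhappy
(5,6)S 0/2 unhappy
For instance (2,1) has only 1/2 same-type neighbors, below 2/3.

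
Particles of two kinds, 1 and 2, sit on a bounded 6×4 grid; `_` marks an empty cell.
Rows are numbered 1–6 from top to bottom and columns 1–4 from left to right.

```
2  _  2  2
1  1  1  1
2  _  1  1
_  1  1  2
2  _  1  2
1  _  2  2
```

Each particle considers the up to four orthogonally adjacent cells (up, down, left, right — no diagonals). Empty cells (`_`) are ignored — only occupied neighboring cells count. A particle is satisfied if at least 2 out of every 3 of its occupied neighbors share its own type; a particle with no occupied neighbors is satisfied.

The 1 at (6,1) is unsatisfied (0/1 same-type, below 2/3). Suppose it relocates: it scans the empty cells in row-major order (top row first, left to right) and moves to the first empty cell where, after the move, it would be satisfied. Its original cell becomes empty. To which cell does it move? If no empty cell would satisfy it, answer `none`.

Vacating (6,1). Empty cells in order:
  (1,2): 1/3 same-type → still unsatisfied.
  (3,2): 3/4 same-type → satisfied — stop here.

(3,2)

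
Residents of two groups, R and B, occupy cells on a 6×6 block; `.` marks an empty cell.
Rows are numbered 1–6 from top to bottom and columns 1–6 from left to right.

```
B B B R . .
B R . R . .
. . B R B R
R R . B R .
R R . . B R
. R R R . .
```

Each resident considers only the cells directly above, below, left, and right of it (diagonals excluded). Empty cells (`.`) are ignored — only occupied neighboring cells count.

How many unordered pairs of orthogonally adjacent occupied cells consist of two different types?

Scan each occupied cell's neighbors to the right and below so each pair is counted once.
Row 1: B(1,1)–B(1,2)= B(1,1)–B(2,1)= B(1,2)–B(1,3)= B(1,2)–R(2,2)≠ B(1,3)–R(1,4)≠ R(1,4)–R(2,4)=  → 2/6 unlike.
Row 2: B(2,1)–R(2,2)≠ R(2,4)–R(3,4)=  → 1/2 unlike.
Row 3: B(3,3)–R(3,4)≠ R(3,4)–B(3,5)≠ R(3,4)–B(4,4)≠ B(3,5)–R(3,6)≠ B(3,5)–R(4,5)≠  → 5/5 unlike.
Row 4: R(4,1)–R(4,2)= R(4,1)–R(5,1)= R(4,2)–R(5,2)= B(4,4)–R(4,5)≠ R(4,5)–B(5,5)≠  → 2/5 unlike.
Row 5: R(5,1)–R(5,2)= R(5,2)–R(6,2)= B(5,5)–R(5,6)≠  → 1/3 unlike.
Row 6: R(6,2)–R(6,3)= R(6,3)–R(6,4)=  → 0/2 unlike.
Total adjacent occupied pairs: 23; unlike-type pairs: 11.

11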